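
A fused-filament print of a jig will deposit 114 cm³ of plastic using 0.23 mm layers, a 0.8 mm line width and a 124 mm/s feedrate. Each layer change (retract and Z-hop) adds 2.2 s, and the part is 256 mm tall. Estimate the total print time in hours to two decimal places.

Line area: 0.23 × 0.8 → 0.184 mm².
Total extruded path = 114000/0.184 = 619565.2 mm.
Print-move time = 619565.2 / 124, so 4996.5 s.
Number of layers: 256 / 0.23 → 1114 (rounded up).
Z-hop total = 1114 × 2.2 = 2450.8 s.
Altogether 4996.5 + 2450.8 = 7447.3 s, i.e. 2.07 hours.

2.07 hours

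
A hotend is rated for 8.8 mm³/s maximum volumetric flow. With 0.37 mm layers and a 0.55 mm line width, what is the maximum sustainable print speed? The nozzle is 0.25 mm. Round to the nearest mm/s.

43 mm/s

Bead cross-section = 0.37 × 0.55 = 0.2035 mm².
v_max = Q/A = 8.8/0.2035 = 43.24 mm/s → 43 mm/s.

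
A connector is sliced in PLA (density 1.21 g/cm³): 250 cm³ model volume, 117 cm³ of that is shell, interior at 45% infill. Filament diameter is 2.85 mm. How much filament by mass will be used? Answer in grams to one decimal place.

214.0 g

Infill region = 250 − 117 = 133 cm³.
Infill volume = 0.45 × 133, so 59.85 cm³.
Total printed volume = 117 + 59.85, so 176.85 cm³.
Mass = 176.85 × 1.21, so 213.9885 g.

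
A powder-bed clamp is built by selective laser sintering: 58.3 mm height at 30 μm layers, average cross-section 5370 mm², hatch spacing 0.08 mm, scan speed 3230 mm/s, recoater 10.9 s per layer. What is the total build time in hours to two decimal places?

17.11 hours

Layer count = ceil(58.3 / 0.03) = 1944.
Hatch length per layer: 5370 / 0.08 → 67125 mm.
Laser time per layer: 67125 / 3230 → 20.7817 s.
Time per layer = 20.7817 + 10.9 = 31.6817 s.
1944 layers × 31.6817 s/layer = 61589.2248 s, i.e. 17.11 hours.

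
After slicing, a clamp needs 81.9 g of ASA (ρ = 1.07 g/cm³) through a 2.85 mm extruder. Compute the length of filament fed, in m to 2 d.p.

Extruded volume: 81.9/1.07 = 76.5421 cm³ (76542.1 mm³).
Cross-section of 2.85 mm filament: π·(2.85/2)² = 6.3794 mm².
L = V/A = 76542.1/6.3794 = 11998.32 mm → 12.00 m.

12.00 m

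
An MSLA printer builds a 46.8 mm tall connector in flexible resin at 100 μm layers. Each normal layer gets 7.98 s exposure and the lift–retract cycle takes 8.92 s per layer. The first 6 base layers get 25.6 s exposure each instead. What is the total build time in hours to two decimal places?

Number of layers: 46.8 / 0.1 → 468 (rounded up).
Bottom layers: 6 × (25.6 + 8.92) → 207.12 s.
Regular layers: 462 × (7.98 + 8.92) → 7807.8 s.
Sum: 207.12 + 7807.8 = 8014.92 s → 2.23 hours.

2.23 hours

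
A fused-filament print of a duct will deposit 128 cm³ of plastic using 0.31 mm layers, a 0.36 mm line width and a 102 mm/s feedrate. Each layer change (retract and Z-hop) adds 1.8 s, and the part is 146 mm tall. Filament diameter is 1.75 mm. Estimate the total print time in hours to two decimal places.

Extrusion cross-section: 0.31 × 0.36 → 0.1116 mm².
Total extruded path = 128000/0.1116 = 1146953.4 mm.
Print-move time = 1146953.4 / 102, so 11244.6 s.
Layers = ⌈146/0.31⌉ = 471.
Non-print overhead = 471 × 1.8 = 847.8 s.
Altogether 11244.6 + 847.8 = 12092.4 s, i.e. 3.36 hours.

3.36 hours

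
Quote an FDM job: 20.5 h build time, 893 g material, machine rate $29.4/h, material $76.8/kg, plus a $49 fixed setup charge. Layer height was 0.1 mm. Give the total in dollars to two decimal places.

$720.28

Time charge: 29.4 × 20.5 → $602.70.
Material cost = 76.8 × 893/1000 = $68.5824.
Total = 602.70 + 68.5824 + 49 = 720.2824 ≈ $720.28.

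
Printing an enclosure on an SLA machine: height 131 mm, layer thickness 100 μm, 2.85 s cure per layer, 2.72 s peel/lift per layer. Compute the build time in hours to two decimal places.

2.03 hours

Layer count = ceil(131 / 0.1) = 1310.
Cycle time = 2.85 + 2.72, so 5.57 s.
Build time: 1310 × 5.57 s = 7296.7 s, i.e. 2.03 hours.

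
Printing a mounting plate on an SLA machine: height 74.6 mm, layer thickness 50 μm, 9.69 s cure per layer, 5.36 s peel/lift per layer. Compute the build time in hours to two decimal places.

6.24 hours

Layers = ⌈74.6/0.05⌉ = 1492.
Cycle time = 9.69 + 5.36 = 15.05 s.
Total = 1492 × 15.05 = 22454.6 s = 6.24 hours.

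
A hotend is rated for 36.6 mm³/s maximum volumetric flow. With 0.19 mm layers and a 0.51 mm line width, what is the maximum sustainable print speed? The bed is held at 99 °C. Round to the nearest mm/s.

378 mm/s

Bead cross-section = 0.19 × 0.51 = 0.0969 mm².
v_max = Q/A = 36.6/0.0969 = 377.71 mm/s → 378 mm/s.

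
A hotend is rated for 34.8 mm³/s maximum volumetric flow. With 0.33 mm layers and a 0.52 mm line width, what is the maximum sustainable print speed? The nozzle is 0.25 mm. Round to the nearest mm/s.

Extrusion cross-section = 0.33 × 0.52, so 0.1716 mm².
v_max = Q/A = 34.8/0.1716 = 202.80 mm/s → 203 mm/s.

203 mm/s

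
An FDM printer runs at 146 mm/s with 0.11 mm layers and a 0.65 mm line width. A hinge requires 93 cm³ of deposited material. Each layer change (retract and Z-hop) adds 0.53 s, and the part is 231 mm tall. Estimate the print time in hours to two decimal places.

2.78 hours

Bead cross-section: 0.11 × 0.65 → 0.0715 mm².
Path length: 93000 mm³ / 0.0715 mm² → 1300699.3 mm.
Print-move time = 1300699.3 / 146, so 8908.9 s.
Layers = ⌈231/0.11⌉ = 2100.
Z-hop total: 2100 × 0.53 → 1113 s.
Total = 8908.9 + 1113 = 10021.9 s = 2.78 hours.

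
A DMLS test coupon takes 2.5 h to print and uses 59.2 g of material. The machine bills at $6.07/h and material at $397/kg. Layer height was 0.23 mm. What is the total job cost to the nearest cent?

Time charge = 6.07 × 2.5, so $15.175.
Material charge = 397 × 59.2/1000, so $23.5024.
Total = 15.175 + 23.5024 = 38.6774 ≈ $38.68.

$38.68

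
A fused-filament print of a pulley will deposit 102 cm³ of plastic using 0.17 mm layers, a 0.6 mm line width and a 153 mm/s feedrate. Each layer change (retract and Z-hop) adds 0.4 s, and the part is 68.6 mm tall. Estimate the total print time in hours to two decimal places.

1.86 hours

Line area: 0.17 × 0.6 → 0.102 mm².
Total extruded path = 102000/0.102 = 1000000 mm.
Print-move time = 1000000 / 153 = 6535.9 s.
Number of layers: 68.6 / 0.17 → 404 (rounded up).
Non-print overhead: 404 × 0.4 → 161.6 s.
Altogether 6535.9 + 161.6 = 6697.5 s, i.e. 1.86 hours.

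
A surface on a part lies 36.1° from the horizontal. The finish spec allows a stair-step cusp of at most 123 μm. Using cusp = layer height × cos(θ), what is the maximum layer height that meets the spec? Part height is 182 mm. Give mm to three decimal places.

Layer height = cusp / cos(36.1°) = 0.123 / 0.8080 = 0.152 mm.

0.152 mm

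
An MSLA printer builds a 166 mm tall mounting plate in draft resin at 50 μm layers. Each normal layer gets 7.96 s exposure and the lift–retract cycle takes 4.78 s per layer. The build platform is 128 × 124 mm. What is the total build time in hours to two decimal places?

11.75 hours

Layer count = ceil(166 / 0.05) = 3320.
Per-layer time = 7.96 + 4.78, so 12.74 s.
Total = 3320 × 12.74 = 42296.8 s = 11.75 hours.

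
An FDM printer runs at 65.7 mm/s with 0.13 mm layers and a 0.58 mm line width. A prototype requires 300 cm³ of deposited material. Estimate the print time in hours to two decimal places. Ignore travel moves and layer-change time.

Extrusion cross-section = 0.13 × 0.58, so 0.0754 mm².
Toolpath length = 300 cm³ / 0.0754 mm² = 300000 / 0.0754 = 3978779.8 mm.
Time extruding = 3978779.8 / 65.7, so 60559.8 s.
That's 60559.8 s → 16.82 hours.

16.82 hours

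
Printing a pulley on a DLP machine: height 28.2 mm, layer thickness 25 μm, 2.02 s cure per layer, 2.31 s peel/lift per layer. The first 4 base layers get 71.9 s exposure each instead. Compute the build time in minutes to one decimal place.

86.1 minutes

Number of layers: 28.2 / 0.025 → 1128 (rounded up).
Base layers = 4 × (71.9 + 2.31) = 296.84 s.
Normal layers = 1124 × (2.02 + 2.31) = 4866.92 s.
Total = 296.84 + 4866.92 = 5163.76 s = 86.1 minutes.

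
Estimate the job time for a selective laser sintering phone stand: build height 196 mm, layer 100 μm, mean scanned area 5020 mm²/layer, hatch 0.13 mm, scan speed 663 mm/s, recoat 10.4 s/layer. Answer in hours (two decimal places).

37.37 hours

Number of layers: 196 / 0.1 → 1960 (rounded up).
Per-layer scan distance = 5020 / 0.13, so 38615.4 mm.
Scan time per layer: 38615.4 / 663 → 58.2434 s.
Layer cycle: 58.2434 + 10.4 → 68.6434 s.
Build time = 1960 × 68.6434 = 134541.064 s = 37.37 hours.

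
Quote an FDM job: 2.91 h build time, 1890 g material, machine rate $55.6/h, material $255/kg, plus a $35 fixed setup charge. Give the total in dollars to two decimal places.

$678.75

Machine cost = 55.6 × 2.91 = $161.796.
Material cost = 255 × 1890/1000 = $481.95.
Adding setup: 161.796 + 481.95 + 35 → 678.746 ≈ $678.75.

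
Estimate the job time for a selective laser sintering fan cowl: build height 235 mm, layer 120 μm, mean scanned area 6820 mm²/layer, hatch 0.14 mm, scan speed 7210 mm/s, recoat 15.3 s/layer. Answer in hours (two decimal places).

Layers = ⌈235/0.12⌉ = 1959.
Hatch length per layer = 6820 / 0.14, so 48714.3 mm.
Per-layer scan time = 48714.3 / 7210 = 6.7565 s.
Layer cycle = 6.7565 + 15.3, so 22.0565 s.
Total: 1959 × 22.0565 s = 43208.6835 s → 12.00 hours.

12.00 hours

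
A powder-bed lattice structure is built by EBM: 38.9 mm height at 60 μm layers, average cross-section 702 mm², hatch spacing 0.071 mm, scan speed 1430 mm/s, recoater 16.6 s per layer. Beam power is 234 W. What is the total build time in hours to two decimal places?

4.24 hours

Number of layers: 38.9 / 0.06 → 649 (rounded up).
Per-layer scan distance: 702 / 0.071 → 9887.3 mm.
Beam time per layer = 9887.3 / 1430, so 6.9142 s.
Time per layer: 6.9142 + 16.6 → 23.5142 s.
Build time = 649 × 23.5142 = 15260.7158 s = 4.24 hours.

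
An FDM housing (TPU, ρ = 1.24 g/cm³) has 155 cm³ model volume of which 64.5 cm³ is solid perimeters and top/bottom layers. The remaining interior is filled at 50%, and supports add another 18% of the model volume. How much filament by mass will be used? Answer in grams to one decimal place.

Volume inside the shell = 155 − 64.5 = 90.5 cm³.
Infill volume = 0.50 × 90.5, so 45.25 cm³.
Support = 0.18 × 155, so 27.9 cm³.
Total extruded = 64.5 + 45.25 + 27.9, so 137.65 cm³.
Mass = 137.65 × 1.24, so 170.686 g.

170.7 g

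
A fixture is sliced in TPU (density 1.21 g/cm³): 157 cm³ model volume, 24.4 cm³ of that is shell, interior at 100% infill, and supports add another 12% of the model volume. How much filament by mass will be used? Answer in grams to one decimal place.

212.8 g

Infill region: 157 − 24.4 → 132.6 cm³.
Infill deposited = 1.00 × 132.6, so 132.6 cm³.
Support = 0.12 × 157 = 18.84 cm³.
Deposited volume: 24.4 + 132.6 + 18.84 → 175.84 cm³.
Mass = 175.84 × 1.21, so 212.7664 g.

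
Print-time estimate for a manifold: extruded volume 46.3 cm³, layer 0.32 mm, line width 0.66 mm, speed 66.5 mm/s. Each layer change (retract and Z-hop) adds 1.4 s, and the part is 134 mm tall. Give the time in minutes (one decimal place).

64.7 minutes

Line area: 0.32 × 0.66 → 0.2112 mm².
Total extruded path = 46300/0.2112 = 219223.5 mm.
Print-move time: 219223.5 / 66.5 → 3296.6 s.
Layers = ⌈134/0.32⌉ = 419.
Non-print overhead = 419 × 1.4, so 586.6 s.
Altogether 3296.6 + 586.6 = 3883.2 s, i.e. 64.7 minutes.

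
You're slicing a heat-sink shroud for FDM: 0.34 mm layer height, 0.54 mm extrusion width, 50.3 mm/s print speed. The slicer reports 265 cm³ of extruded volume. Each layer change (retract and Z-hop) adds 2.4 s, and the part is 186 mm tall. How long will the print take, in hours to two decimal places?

Extrusion cross-section: 0.34 × 0.54 → 0.1836 mm².
Path length: 265000 mm³ / 0.1836 mm² → 1443355.1 mm.
Print-move time = 1443355.1 / 50.3, so 28694.9 s.
Layer count = ceil(186 / 0.34) = 548.
Layer-change overhead = 548 × 2.4 = 1315.2 s.
Altogether 28694.9 + 1315.2 = 30010.1 s, i.e. 8.34 hours.

8.34 hours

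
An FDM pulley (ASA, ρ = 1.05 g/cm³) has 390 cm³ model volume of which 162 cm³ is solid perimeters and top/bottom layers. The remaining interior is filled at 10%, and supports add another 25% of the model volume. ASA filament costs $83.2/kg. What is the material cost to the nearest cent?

$24.66

Infill region = 390 − 162, so 228 cm³.
Deposited infill = 0.10 × 228, so 22.8 cm³.
Support: 0.25 × 390 → 97.5 cm³.
Total printed volume = 162 + 22.8 + 97.5, so 282.3 cm³.
Mass = 282.3 × 1.05, so 296.415 g.
Cost = 296.415 g / 1000 × $83.2/kg = $24.66.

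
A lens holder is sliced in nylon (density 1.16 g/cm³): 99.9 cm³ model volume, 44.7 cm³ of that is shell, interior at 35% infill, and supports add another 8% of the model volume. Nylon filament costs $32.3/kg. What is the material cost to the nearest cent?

$2.70

Infill region = 99.9 − 44.7, so 55.2 cm³.
Infill volume = 0.35 × 55.2 = 19.32 cm³.
Support: 0.08 × 99.9 → 7.992 cm³.
Deposited volume = 44.7 + 19.32 + 7.992 = 72.012 cm³.
Mass = 72.012 × 1.16 = 83.53392 g.
Cost = 83.53392 g / 1000 × $32.3/kg = $2.70.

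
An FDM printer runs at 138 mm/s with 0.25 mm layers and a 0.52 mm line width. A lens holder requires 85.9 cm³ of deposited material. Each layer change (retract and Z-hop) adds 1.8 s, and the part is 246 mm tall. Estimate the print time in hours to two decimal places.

1.82 hours

Bead cross-section: 0.25 × 0.52 → 0.13 mm².
Total extruded path = 85900/0.13 = 660769.2 mm.
Time extruding = 660769.2 / 138, so 4788.2 s.
Layers = ⌈246/0.25⌉ = 984.
Z-hop total = 984 × 1.8, so 1771.2 s.
Total = 4788.2 + 1771.2 = 6559.4 s = 1.82 hours.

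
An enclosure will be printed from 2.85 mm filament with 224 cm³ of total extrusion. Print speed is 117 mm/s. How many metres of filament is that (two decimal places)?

A = π r² = π × 1.425² = 6.3794 mm².
Length = 224 cm³ / 6.3794 mm² = 224000 / 6.3794 = 35113.02 mm = 35.11 m.

35.11 m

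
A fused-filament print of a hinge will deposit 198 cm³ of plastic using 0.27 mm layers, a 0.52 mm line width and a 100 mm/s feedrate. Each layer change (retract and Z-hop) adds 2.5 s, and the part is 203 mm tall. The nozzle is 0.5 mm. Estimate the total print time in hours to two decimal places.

4.44 hours

Bead cross-section = 0.27 × 0.52 = 0.1404 mm².
Total extruded path = 198000/0.1404 = 1410256.4 mm.
Extrusion time = 1410256.4 / 100 = 14102.6 s.
Layers = ⌈203/0.27⌉ = 752.
Z-hop total = 752 × 2.5 = 1880 s.
Altogether 14102.6 + 1880 = 15982.6 s, i.e. 4.44 hours.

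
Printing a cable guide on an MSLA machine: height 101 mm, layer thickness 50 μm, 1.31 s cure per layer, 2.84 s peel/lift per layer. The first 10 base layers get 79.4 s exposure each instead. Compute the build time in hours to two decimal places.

Number of layers: 101 / 0.05 → 2020 (rounded up).
Bottom layers = 10 × (79.4 + 2.84) = 822.4 s.
Remaining layers = 2010 × (1.31 + 2.84), so 8341.5 s.
Total = 822.4 + 8341.5 = 9163.9 s = 2.55 hours.

2.55 hours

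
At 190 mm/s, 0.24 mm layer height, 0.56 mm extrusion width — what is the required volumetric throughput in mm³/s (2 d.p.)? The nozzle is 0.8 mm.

Extrusion cross-section = 0.24 × 0.56 = 0.1344 mm².
Q = v·A = 190 × 0.1344 = 25.54 mm³/s.

25.54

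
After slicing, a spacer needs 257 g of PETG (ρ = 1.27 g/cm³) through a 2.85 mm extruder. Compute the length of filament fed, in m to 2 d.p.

31.72 m

Extruded volume: 257/1.27 = 202.3622 cm³ (202362.2 mm³).
Cross-section of 2.85 mm filament: π·(2.85/2)² = 6.3794 mm².
L = V/A = 202362.2/6.3794 = 31721.2 mm → 31.72 m.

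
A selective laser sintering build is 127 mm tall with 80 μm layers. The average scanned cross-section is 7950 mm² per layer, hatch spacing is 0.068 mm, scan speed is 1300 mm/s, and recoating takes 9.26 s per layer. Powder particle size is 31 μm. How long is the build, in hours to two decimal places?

43.75 hours

Number of layers: 127 / 0.08 → 1588 (rounded up).
Hatch length per layer = 7950 / 0.068, so 116911.8 mm.
Laser time per layer = 116911.8 / 1300, so 89.9322 s.
Per-layer time: 89.9322 + 9.26 → 99.1922 s.
1588 layers × 99.1922 s/layer = 157517.2136 s, i.e. 43.75 hours.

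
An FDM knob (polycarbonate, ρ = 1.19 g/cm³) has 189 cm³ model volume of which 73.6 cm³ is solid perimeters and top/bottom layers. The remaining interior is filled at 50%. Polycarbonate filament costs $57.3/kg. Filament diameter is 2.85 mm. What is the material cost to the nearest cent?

$8.95

Interior volume = 189 − 73.6 = 115.4 cm³.
Deposited infill = 0.50 × 115.4, so 57.7 cm³.
Total printed volume = 73.6 + 57.7 = 131.3 cm³.
Mass = 131.3 × 1.19 = 156.247 g.
Cost = 156.247 g / 1000 × $57.3/kg = $8.95.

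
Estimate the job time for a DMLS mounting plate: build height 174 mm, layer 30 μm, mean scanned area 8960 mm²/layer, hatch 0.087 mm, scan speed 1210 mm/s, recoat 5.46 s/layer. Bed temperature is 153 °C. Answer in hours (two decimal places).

Layers = ⌈174/0.03⌉ = 5800.
Per-layer scan distance = 8960 / 0.087 = 102988.5 mm.
Per-layer scan time: 102988.5 / 1210 → 85.1145 s.
Per-layer time = 85.1145 + 5.46, so 90.5745 s.
Build time = 5800 × 90.5745 = 525332.1 s = 145.93 hours.

145.93 hours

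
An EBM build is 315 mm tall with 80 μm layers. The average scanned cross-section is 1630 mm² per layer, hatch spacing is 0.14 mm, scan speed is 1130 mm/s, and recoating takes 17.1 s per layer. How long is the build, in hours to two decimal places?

29.98 hours

Number of layers: 315 / 0.08 → 3938 (rounded up).
Hatch length per layer = 1630 / 0.14 = 11642.9 mm.
Scan time per layer: 11642.9 / 1130 → 10.3035 s.
Layer cycle: 10.3035 + 17.1 → 27.4035 s.
Build time = 3938 × 27.4035 = 107914.983 s = 29.98 hours.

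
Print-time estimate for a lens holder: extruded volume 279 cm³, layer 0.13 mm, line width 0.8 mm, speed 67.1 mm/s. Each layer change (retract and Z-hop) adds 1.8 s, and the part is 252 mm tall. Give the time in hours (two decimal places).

12.08 hours

Bead cross-section: 0.13 × 0.8 → 0.104 mm².
Total extruded path = 279000/0.104 = 2682692.3 mm.
Extrusion time = 2682692.3 / 67.1, so 39980.5 s.
Layer count = ceil(252 / 0.13) = 1939.
Non-print overhead = 1939 × 1.8, so 3490.2 s.
Total = 39980.5 + 3490.2 = 43470.7 s = 12.08 hours.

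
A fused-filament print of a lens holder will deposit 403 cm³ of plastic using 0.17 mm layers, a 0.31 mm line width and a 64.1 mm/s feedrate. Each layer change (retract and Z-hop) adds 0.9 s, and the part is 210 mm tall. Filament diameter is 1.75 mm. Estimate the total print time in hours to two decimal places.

33.45 hours

Line area = 0.17 × 0.31 = 0.0527 mm².
Toolpath length = 403 cm³ / 0.0527 mm² = 403000 / 0.0527 = 7647058.8 mm.
Time extruding: 7647058.8 / 64.1 → 119298.9 s.
Layer count = ceil(210 / 0.17) = 1236.
Z-hop total = 1236 × 0.9, so 1112.4 s.
Total = 119298.9 + 1112.4 = 120411.3 s = 33.45 hours.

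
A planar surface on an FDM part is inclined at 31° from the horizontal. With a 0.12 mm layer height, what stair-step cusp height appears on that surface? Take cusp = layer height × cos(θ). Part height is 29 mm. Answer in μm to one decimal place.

102.9 μm

Cusp = layer height × cos(31°) = 0.12 × 0.8572 = 0.102864 mm = 102.9 μm.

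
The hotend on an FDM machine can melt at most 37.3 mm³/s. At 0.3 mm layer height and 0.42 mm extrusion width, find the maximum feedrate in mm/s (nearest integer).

296 mm/s

Extrusion cross-section = 0.3 × 0.42, so 0.126 mm².
v_max = Q/A = 37.3/0.126 = 296.03 mm/s → 296 mm/s.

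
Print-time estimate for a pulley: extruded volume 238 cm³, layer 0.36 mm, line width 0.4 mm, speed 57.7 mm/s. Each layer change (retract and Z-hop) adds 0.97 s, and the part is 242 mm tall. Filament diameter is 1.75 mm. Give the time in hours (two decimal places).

Bead cross-section: 0.36 × 0.4 → 0.144 mm².
Total extruded path = 238000/0.144 = 1652777.8 mm.
Extrusion time = 1652777.8 / 57.7 = 28644.3 s.
Layer count = ceil(242 / 0.36) = 673.
Layer-change overhead = 673 × 0.97, so 652.81 s.
Altogether 28644.3 + 652.81 = 29297.11 s, i.e. 8.14 hours.

8.14 hours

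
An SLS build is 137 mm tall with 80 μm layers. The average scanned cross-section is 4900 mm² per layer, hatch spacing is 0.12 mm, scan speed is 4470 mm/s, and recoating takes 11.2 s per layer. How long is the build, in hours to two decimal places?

Layer count = ceil(137 / 0.08) = 1713.
Per-layer scan distance: 4900 / 0.12 → 40833.3 mm.
Per-layer scan time = 40833.3 / 4470 = 9.135 s.
Time per layer = 9.135 + 11.2 = 20.335 s.
Build time = 1713 × 20.335 = 34833.855 s = 9.68 hours.

9.68 hours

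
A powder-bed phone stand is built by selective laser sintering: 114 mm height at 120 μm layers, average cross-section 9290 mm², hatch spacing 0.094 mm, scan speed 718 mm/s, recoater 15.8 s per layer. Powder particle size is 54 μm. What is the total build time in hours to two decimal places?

Number of layers: 114 / 0.12 → 950 (rounded up).
Hatch length per layer: 9290 / 0.094 → 98829.8 mm.
Scan time per layer = 98829.8 / 718, so 137.646 s.
Layer cycle = 137.646 + 15.8, so 153.446 s.
Build time = 950 × 153.446 = 145773.7 s = 40.49 hours.

40.49 hours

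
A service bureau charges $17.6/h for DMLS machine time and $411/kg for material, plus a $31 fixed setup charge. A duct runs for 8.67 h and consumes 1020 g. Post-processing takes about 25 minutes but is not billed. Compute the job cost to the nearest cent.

$602.81

Machine cost = 17.6 × 8.67, so $152.592.
Feedstock cost: 411 × 1020/1000 → $419.22.
Adding setup: 152.592 + 419.22 + 31 → 602.812 ≈ $602.81.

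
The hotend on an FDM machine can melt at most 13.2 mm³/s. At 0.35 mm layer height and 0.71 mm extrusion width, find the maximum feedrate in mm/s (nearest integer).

53 mm/s

Extrusion cross-section = 0.35 × 0.71 = 0.2485 mm².
v_max = Q/A = 13.2/0.2485 = 53.12 mm/s → 53 mm/s.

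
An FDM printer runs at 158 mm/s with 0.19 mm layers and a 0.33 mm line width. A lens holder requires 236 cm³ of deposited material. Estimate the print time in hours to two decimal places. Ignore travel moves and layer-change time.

Extrusion cross-section = 0.19 × 0.33 = 0.0627 mm².
Toolpath length = 236 cm³ / 0.0627 mm² = 236000 / 0.0627 = 3763955.3 mm.
Print-move time = 3763955.3 / 158, so 23822.5 s.
23822.5 s = 6.62 hours.

6.62 hours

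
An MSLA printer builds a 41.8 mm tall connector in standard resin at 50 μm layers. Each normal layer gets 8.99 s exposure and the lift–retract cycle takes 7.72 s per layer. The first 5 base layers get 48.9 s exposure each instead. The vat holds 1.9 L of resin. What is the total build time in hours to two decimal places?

Layers = ⌈41.8/0.05⌉ = 836.
Base layers: 5 × (48.9 + 7.72) → 283.1 s.
Remaining layers = 831 × (8.99 + 7.72) = 13886.01 s.
Total = 283.1 + 13886.01 = 14169.11 s = 3.94 hours.

3.94 hours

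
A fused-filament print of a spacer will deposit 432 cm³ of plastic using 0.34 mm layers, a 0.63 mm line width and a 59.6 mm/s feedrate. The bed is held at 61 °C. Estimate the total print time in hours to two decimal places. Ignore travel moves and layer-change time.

Extrusion cross-section = 0.34 × 0.63 = 0.2142 mm².
Path length: 432000 mm³ / 0.2142 mm² → 2016806.7 mm.
Print-move time = 2016806.7 / 59.6, so 33839 s.
That's 33839 s → 9.40 hours.

9.40 hours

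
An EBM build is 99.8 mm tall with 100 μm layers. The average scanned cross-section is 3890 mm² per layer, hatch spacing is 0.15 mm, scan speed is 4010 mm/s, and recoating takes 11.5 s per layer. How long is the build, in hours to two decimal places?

Layer count = ceil(99.8 / 0.1) = 998.
Per-layer scan distance: 3890 / 0.15 → 25933.3 mm.
Beam time per layer: 25933.3 / 4010 → 6.4672 s.
Layer cycle: 6.4672 + 11.5 → 17.9672 s.
Total: 998 × 17.9672 s = 17931.2656 s → 4.98 hours.

4.98 hours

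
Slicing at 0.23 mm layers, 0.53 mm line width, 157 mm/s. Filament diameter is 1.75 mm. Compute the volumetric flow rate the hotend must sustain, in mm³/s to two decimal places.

19.14

A = 0.23 × 0.53 = 0.1219 mm².
Q = v·A = 157 × 0.1219 = 19.14 mm³/s.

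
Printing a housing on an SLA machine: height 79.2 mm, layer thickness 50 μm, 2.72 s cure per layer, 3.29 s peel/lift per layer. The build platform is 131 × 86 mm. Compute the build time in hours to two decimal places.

2.64 hours

Layer count = ceil(79.2 / 0.05) = 1584.
Each layer takes: 2.72 + 3.29 → 6.01 s.
Total = 1584 × 6.01 = 9519.84 s = 2.64 hours.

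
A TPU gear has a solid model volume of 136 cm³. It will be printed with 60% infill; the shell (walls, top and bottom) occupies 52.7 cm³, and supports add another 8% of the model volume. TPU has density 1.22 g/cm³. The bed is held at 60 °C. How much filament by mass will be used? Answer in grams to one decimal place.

Interior volume: 136 − 52.7 → 83.3 cm³.
Infill volume: 0.60 × 83.3 → 49.98 cm³.
Support = 0.08 × 136 = 10.88 cm³.
Total printed volume = 52.7 + 49.98 + 10.88 = 113.56 cm³.
Mass = 113.56 × 1.22 = 138.5432 g.

138.5 g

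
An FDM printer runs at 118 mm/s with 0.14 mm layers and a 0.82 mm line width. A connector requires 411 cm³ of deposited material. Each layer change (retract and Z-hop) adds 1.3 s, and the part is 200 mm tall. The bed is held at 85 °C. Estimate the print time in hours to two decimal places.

Line area = 0.14 × 0.82, so 0.1148 mm².
Toolpath length = 411 cm³ / 0.1148 mm² = 411000 / 0.1148 = 3580139.4 mm.
Print-move time = 3580139.4 / 118 = 30340.2 s.
Layers = ⌈200/0.14⌉ = 1429.
Layer-change overhead: 1429 × 1.3 → 1857.7 s.
Altogether 30340.2 + 1857.7 = 32197.9 s, i.e. 8.94 hours.

8.94 hours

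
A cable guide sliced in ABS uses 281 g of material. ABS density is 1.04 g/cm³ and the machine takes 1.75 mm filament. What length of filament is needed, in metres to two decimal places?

Volume = 281 g / 1.04 g·cm⁻³ = 270.1923 cm³ = 270192.3 mm³.
Filament cross-section = π × (1.75/2)² = 2.4053 mm².
Length = 270192.3 / 2.4053 = 112332.06 mm = 112.33 m.

112.33 m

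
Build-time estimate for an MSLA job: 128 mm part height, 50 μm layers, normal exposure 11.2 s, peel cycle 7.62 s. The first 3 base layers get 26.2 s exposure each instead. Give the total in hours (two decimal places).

13.40 hours

Layer count = ceil(128 / 0.05) = 2560.
Base layers = 3 × (26.2 + 7.62) = 101.46 s.
Remaining layers = 2557 × (11.2 + 7.62) = 48122.74 s.
Sum: 101.46 + 48122.74 = 48224.2 s → 13.40 hours.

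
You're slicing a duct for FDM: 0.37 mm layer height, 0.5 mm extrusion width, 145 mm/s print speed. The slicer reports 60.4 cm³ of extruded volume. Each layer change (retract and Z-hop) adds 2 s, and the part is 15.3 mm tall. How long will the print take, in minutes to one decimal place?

Line area = 0.37 × 0.5 = 0.185 mm².
Toolpath length = 60.4 cm³ / 0.185 mm² = 60400 / 0.185 = 326486.5 mm.
Print-move time = 326486.5 / 145, so 2251.6 s.
Number of layers: 15.3 / 0.37 → 42 (rounded up).
Z-hop total: 42 × 2 → 84 s.
Total = 2251.6 + 84 = 2335.6 s = 38.9 minutes.

38.9 minutes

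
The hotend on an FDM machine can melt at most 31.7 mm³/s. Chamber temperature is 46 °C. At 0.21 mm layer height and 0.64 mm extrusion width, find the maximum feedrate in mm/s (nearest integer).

236 mm/s

Bead cross-section = 0.21 × 0.64 = 0.1344 mm².
v_max = Q/A = 31.7/0.1344 = 235.86 mm/s → 236 mm/s.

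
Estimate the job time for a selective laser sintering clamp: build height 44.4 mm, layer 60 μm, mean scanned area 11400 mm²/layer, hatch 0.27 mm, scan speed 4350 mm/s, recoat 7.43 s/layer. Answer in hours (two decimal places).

3.52 hours

Layer count = ceil(44.4 / 0.06) = 740.
Scan path per layer = 11400 / 0.27, so 42222.2 mm.
Scan time per layer = 42222.2 / 4350, so 9.7063 s.
Per-layer time = 9.7063 + 7.43 = 17.1363 s.
Total: 740 × 17.1363 s = 12680.862 s → 3.52 hours.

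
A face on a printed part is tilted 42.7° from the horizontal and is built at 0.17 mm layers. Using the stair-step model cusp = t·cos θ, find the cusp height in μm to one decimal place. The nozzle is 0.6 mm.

124.9 μm

Cusp = layer height × cos(42.7°) = 0.17 × 0.7349 = 0.124933 mm = 124.9 μm.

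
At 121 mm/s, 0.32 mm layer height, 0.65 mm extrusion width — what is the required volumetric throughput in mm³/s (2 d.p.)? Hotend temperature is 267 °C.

25.17

Bead cross-section = 0.32 × 0.65 = 0.208 mm².
Q = v·A = 121 × 0.208 = 25.17 mm³/s.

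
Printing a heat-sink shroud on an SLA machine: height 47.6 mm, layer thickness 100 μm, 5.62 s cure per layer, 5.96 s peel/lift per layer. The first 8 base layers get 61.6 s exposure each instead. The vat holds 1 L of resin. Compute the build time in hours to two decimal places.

Layer count = ceil(47.6 / 0.1) = 476.
Bottom layers: 8 × (61.6 + 5.96) → 540.48 s.
Normal layers = 468 × (5.62 + 5.96) = 5419.44 s.
Sum: 540.48 + 5419.44 = 5959.92 s → 1.66 hours.

1.66 hours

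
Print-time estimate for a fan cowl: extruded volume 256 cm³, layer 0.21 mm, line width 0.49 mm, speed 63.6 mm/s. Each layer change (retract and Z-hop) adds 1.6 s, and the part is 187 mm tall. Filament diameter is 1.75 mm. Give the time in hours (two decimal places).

Line area: 0.21 × 0.49 → 0.1029 mm².
Toolpath length = 256 cm³ / 0.1029 mm² = 256000 / 0.1029 = 2487852.3 mm.
Print-move time: 2487852.3 / 63.6 → 39117.2 s.
Layer count = ceil(187 / 0.21) = 891.
Non-print overhead: 891 × 1.6 → 1425.6 s.
Altogether 39117.2 + 1425.6 = 40542.8 s, i.e. 11.26 hours.

11.26 hours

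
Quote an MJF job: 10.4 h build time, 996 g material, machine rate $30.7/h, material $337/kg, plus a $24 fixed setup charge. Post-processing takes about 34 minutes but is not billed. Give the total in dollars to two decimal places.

Time charge = 30.7 × 10.4, so $319.28.
Feedstock cost = 337 × 996/1000, so $335.652.
Adding setup: 319.28 + 335.652 + 24 → 678.932 ≈ $678.93.

$678.93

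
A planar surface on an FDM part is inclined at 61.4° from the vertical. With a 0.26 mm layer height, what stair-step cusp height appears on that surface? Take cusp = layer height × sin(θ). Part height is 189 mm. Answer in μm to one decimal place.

228.3 μm

h_c = t·sin θ = 0.26 × 0.8780 = 0.22828 mm (228.3 μm).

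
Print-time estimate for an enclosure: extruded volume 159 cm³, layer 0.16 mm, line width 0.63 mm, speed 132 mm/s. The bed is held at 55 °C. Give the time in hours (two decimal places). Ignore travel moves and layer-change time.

3.32 hours

Bead cross-section: 0.16 × 0.63 → 0.1008 mm².
Toolpath length = 159 cm³ / 0.1008 mm² = 159000 / 0.1008 = 1577381 mm.
Extrusion time = 1577381 / 132, so 11949.9 s.
That's 11949.9 s → 3.32 hours.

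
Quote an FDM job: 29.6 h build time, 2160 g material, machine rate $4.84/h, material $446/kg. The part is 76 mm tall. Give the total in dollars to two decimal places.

Time charge = 4.84 × 29.6 = $143.264.
Material cost = 446 × 2160/1000, so $963.36.
Job cost: 143.264 + 963.36 = 1106.624 ≈ $1106.62.

$1106.62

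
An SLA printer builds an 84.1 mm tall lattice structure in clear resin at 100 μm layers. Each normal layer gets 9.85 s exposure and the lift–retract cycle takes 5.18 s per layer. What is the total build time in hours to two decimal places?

Layers = ⌈84.1/0.1⌉ = 841.
Cycle time = 9.85 + 5.18 = 15.03 s.
Total = 841 × 15.03 = 12640.23 s = 3.51 hours.

3.51 hours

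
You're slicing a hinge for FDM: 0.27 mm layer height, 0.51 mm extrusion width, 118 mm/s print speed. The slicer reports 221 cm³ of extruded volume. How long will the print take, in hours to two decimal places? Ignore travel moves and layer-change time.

3.78 hours

Extrusion cross-section: 0.27 × 0.51 → 0.1377 mm².
Path length: 221000 mm³ / 0.1377 mm² → 1604938.3 mm.
Time extruding = 1604938.3 / 118 = 13601.2 s.
In the requested units: 13601.2 s = 3.78 hours.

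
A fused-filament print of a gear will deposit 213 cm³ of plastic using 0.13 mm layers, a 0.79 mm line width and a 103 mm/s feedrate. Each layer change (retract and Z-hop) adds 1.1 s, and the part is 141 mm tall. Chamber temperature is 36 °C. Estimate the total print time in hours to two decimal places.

5.92 hours

Line area: 0.13 × 0.79 → 0.1027 mm².
Path length: 213000 mm³ / 0.1027 mm² → 2074001.9 mm.
Extrusion time: 2074001.9 / 103 → 20135.9 s.
Layers = ⌈141/0.13⌉ = 1085.
Layer-change overhead = 1085 × 1.1, so 1193.5 s.
Altogether 20135.9 + 1193.5 = 21329.4 s, i.e. 5.92 hours.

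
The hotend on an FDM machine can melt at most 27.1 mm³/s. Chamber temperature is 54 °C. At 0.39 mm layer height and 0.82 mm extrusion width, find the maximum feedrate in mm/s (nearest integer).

Bead cross-section: 0.39 × 0.82 → 0.3198 mm².
v_max = Q/A = 27.1/0.3198 = 84.74 mm/s → 85 mm/s.

85 mm/s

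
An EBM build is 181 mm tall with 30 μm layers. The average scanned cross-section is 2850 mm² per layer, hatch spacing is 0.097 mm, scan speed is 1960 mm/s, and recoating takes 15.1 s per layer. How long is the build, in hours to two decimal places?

50.44 hours

Layers = ⌈181/0.03⌉ = 6034.
Hatch length per layer = 2850 / 0.097, so 29381.4 mm.
Beam time per layer: 29381.4 / 1960 → 14.9905 s.
Time per layer = 14.9905 + 15.1 = 30.0905 s.
Total: 6034 × 30.0905 s = 181566.077 s → 50.44 hours.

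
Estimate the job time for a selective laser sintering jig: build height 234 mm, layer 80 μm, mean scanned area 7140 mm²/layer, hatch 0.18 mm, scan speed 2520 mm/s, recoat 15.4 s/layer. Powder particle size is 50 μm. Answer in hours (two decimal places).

25.30 hours

Layer count = ceil(234 / 0.08) = 2925.
Hatch length per layer = 7140 / 0.18 = 39666.7 mm.
Scan time per layer: 39666.7 / 2520 → 15.7408 s.
Time per layer = 15.7408 + 15.4, so 31.1408 s.
Total: 2925 × 31.1408 s = 91086.84 s → 25.30 hours.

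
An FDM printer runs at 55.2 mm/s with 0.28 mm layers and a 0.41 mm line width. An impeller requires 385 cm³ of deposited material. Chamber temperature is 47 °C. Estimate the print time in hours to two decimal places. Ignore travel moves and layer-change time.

Bead cross-section = 0.28 × 0.41 = 0.1148 mm².
Total extruded path = 385000/0.1148 = 3353658.5 mm.
Extrusion time: 3353658.5 / 55.2 → 60754.7 s.
Converting: 60754.7 s = 16.88 hours.

16.88 hours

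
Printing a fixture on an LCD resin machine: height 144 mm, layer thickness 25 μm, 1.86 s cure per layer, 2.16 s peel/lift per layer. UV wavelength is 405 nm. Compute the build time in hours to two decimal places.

Layers = ⌈144/0.025⌉ = 5760.
Each layer takes: 1.86 + 2.16 → 4.02 s.
Build time: 5760 × 4.02 s = 23155.2 s, i.e. 6.43 hours.

6.43 hours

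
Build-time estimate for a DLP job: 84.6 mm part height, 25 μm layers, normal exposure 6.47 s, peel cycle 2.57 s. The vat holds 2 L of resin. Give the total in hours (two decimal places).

8.50 hours

Layer count = ceil(84.6 / 0.025) = 3384.
Per-layer time = 6.47 + 2.57, so 9.04 s.
Total = 3384 × 9.04 = 30591.36 s = 8.50 hours.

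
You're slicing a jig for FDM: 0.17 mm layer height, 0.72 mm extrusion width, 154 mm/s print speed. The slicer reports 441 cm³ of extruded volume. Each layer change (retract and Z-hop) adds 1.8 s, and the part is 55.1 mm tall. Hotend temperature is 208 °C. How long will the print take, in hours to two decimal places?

6.66 hours

Extrusion cross-section = 0.17 × 0.72, so 0.1224 mm².
Total extruded path = 441000/0.1224 = 3602941.2 mm.
Time extruding: 3602941.2 / 154 → 23395.7 s.
Layer count = ceil(55.1 / 0.17) = 325.
Non-print overhead = 325 × 1.8 = 585 s.
Altogether 23395.7 + 585 = 23980.7 s, i.e. 6.66 hours.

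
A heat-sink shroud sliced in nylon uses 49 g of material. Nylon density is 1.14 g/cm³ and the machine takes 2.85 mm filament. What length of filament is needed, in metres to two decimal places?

6.74 m

Extruded volume: 49/1.14 = 42.9825 cm³ (42982.5 mm³).
Filament cross-section = π × (2.85/2)² = 6.3794 mm².
L = V/A = 42982.5/6.3794 = 6737.7 mm → 6.74 m.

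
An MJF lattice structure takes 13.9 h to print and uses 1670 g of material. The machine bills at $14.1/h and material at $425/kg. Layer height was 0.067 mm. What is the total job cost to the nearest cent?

$905.74

Machine cost = 14.1 × 13.9, so $195.99.
Feedstock cost = 425 × 1670/1000 = $709.75.
Total = 195.99 + 709.75 = $905.74.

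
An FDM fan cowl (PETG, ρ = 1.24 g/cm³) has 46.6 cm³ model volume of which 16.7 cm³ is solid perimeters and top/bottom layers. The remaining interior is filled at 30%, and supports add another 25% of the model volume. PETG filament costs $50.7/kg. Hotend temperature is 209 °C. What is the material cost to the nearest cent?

Volume inside the shell: 46.6 − 16.7 → 29.9 cm³.
Infill volume = 0.30 × 29.9 = 8.97 cm³.
Support = 0.25 × 46.6, so 11.65 cm³.
Total printed volume = 16.7 + 8.97 + 11.65 = 37.32 cm³.
Mass = 37.32 × 1.24 = 46.2768 g.
Cost = 46.2768 g / 1000 × $50.7/kg = $2.35.

$2.35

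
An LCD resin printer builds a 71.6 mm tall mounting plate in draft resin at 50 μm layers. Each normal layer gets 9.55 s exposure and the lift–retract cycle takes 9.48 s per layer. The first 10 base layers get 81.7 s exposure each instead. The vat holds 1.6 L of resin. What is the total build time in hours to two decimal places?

Layer count = ceil(71.6 / 0.05) = 1432.
Burn-in layers = 10 × (81.7 + 9.48) = 911.8 s.
Regular layers = 1422 × (9.55 + 9.48) = 27060.66 s.
Total = 911.8 + 27060.66 = 27972.46 s = 7.77 hours.

7.77 hours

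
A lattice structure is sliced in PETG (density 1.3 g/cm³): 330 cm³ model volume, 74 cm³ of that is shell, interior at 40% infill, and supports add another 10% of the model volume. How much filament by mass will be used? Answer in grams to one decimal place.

Volume inside the shell = 330 − 74, so 256 cm³.
Infill volume = 0.40 × 256, so 102.4 cm³.
Support: 0.10 × 330 → 33 cm³.
Total printed volume: 74 + 102.4 + 33 → 209.4 cm³.
Mass = 209.4 × 1.3 = 272.22 g.

272.2 g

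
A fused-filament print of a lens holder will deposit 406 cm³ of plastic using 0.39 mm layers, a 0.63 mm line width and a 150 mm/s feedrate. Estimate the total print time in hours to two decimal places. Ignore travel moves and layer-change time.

Bead cross-section = 0.39 × 0.63, so 0.2457 mm².
Total extruded path = 406000/0.2457 = 1652421.7 mm.
Extrusion time = 1652421.7 / 150 = 11016.1 s.
That's 11016.1 s → 3.06 hours.

3.06 hours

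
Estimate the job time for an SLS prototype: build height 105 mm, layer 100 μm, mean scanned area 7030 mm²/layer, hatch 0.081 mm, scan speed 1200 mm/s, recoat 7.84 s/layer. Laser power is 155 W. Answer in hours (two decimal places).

23.38 hours

Layer count = ceil(105 / 0.1) = 1050.
Scan path per layer = 7030 / 0.081, so 86790.1 mm.
Scan time per layer: 86790.1 / 1200 → 72.3251 s.
Time per layer = 72.3251 + 7.84, so 80.1651 s.
1050 layers × 80.1651 s/layer = 84173.355 s, i.e. 23.38 hours.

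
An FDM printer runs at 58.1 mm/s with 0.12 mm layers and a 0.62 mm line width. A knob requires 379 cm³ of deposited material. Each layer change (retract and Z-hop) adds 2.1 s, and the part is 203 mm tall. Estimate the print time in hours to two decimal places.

25.34 hours

Bead cross-section: 0.12 × 0.62 → 0.0744 mm².
Path length: 379000 mm³ / 0.0744 mm² → 5094086 mm.
Print-move time = 5094086 / 58.1 = 87677.9 s.
Layer count = ceil(203 / 0.12) = 1692.
Z-hop total = 1692 × 2.1 = 3553.2 s.
Altogether 87677.9 + 3553.2 = 91231.1 s, i.e. 25.34 hours.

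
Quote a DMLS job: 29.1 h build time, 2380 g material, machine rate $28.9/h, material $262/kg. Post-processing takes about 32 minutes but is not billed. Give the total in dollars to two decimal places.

$1464.55

Machine cost: 28.9 × 29.1 → $840.99.
Feedstock cost = 262 × 2380/1000, so $623.56.
Total = 840.99 + 623.56 = $1464.55.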